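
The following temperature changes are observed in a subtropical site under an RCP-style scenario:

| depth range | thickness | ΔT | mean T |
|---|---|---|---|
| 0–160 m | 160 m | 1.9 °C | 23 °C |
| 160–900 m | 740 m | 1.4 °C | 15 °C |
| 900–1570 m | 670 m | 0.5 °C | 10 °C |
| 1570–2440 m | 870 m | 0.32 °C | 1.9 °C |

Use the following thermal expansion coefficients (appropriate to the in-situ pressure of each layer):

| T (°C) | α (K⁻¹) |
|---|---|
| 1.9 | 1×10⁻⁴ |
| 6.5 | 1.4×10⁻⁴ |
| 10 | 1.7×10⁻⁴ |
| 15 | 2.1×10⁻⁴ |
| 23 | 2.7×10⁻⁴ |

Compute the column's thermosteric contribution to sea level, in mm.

Δh ≈ 380 mm

Layer 1 at 23 °C → α = 2.7×10⁻⁴ K⁻¹
Layer 2 at 15 °C → α = 2.1×10⁻⁴ K⁻¹
Layer 3 at 10 °C → α = 1.7×10⁻⁴ K⁻¹
Layer 4 at 1.9 °C → α = 1×10⁻⁴ K⁻¹
Layer 1: 2.7×10⁻⁴ × 1.9 × 160 = 0.08208 m
1.4 × 2.1×10⁻⁴ × 740 = 0.21756 m
Layer 3: 0.5 × 1.7×10⁻⁴ × 670 = 0.05695 m
Layer 4: 870 × 1×10⁻⁴ × 0.32 = 0.02784 m
Δh = 0.08208 + 0.21756 + 0.05695 + 0.02784 = 0.38443 m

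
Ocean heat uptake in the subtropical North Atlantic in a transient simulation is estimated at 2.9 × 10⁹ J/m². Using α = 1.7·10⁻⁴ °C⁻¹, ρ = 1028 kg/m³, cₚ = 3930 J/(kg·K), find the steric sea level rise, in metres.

0.12 m

Δh = αQ/(ρcₚ) = 1.7×10⁻⁴ × 2.9×10⁹ / (1028 × 3930) ≈ 0.12203 m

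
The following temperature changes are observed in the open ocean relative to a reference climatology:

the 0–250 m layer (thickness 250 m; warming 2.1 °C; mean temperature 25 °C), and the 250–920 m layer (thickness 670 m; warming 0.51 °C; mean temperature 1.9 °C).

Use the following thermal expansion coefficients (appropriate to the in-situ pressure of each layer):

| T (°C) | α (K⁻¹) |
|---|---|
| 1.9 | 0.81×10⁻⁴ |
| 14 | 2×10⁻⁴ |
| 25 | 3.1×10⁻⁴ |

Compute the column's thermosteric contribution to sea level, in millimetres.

Layer 1 at 25 °C → α = 3.1×10⁻⁴ K⁻¹
Layer 2 at 1.9 °C → α = 0.81×10⁻⁴ K⁻¹
Layer 1: 3.1×10⁻⁴ × 2.1 × 250 = 0.16275 m
250–920 m: 0.81×10⁻⁴ × 670 × 0.51 = 0.0276777 m
Δh = 0.16275 + 0.0276777 = 0.1904277 m

Δh ≈ 190 mm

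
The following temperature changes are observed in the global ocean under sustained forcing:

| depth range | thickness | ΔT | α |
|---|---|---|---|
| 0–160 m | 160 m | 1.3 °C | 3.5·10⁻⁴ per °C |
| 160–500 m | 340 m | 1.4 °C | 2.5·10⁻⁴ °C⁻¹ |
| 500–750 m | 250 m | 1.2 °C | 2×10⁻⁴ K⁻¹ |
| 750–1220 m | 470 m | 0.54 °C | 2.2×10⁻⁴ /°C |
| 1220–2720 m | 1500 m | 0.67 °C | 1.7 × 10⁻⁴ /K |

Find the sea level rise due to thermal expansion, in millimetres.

about 480 mm

Layer 1: 3.5×10⁻⁴ × 1.3 × 160 = 0.07280 m
160–500 m: 2.5×10⁻⁴ × 1.4 × 340 = 0.11900 m
2×10⁻⁴ × 250 × 1.2 = 0.06000 m
Layer 4: 0.54 × 470 × 2.2×10⁻⁴ = 0.055836 m
0.67 × 1500 × 1.7×10⁻⁴ = 0.17085 m
Δh = 0.07280 + 0.11900 + 0.06000 + 0.055836 + 0.17085 = 0.478486 m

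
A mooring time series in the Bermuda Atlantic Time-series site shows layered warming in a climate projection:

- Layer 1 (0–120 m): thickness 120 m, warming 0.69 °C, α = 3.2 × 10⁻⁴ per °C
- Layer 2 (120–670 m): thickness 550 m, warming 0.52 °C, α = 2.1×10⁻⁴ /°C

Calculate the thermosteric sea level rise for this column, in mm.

87 mm

0–120 m: 0.69 × 120 × 3.2×10⁻⁴ = 0.026496 m
120–670 m: 0.52 × 2.1×10⁻⁴ × 550 = 0.06006 m
Δh = 0.026496 + 0.06006 = 0.086556 m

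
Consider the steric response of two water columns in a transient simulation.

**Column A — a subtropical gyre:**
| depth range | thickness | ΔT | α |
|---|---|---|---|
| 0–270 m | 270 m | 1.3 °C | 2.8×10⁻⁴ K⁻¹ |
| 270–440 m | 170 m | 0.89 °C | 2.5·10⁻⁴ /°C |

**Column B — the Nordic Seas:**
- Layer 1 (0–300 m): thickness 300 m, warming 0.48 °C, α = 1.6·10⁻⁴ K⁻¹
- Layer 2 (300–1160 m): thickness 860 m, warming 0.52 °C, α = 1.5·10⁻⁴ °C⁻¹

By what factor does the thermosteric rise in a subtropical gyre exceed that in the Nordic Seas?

≈ 1.5×

A 0–270 m: 270 × 2.8×10⁻⁴ × 1.3 = 0.09828 m
A 2.5×10⁻⁴ × 0.89 × 170 = 0.037825 m
A total: 0.136105 m
B 300 × 0.48 × 1.6×10⁻⁴ = 0.02304 m
B 0.52 × 860 × 1.5×10⁻⁴ = 0.06708 m
B total: 0.09012 m
Ratio: 0.136105 / 0.09012 ≈ 1.510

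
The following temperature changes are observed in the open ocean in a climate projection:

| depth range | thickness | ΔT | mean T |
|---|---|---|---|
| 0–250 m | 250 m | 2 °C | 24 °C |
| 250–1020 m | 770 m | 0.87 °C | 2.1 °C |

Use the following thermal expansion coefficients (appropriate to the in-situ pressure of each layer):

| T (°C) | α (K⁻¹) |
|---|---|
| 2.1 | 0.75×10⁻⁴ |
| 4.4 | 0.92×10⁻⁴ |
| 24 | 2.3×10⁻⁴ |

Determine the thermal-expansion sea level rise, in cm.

17 cm of thermosteric rise

Layer 1 at 24 °C → α = 2.3×10⁻⁴ K⁻¹
Layer 2 at 2.1 °C → α = 0.75×10⁻⁴ K⁻¹
Layer 1: 2 × 250 × 2.3×10⁻⁴ = 0.11500 m
250–1020 m: 770 × 0.87 × 0.75×10⁻⁴ = 0.0502425 m
Δh = 0.11500 + 0.0502425 = 0.1652425 m ≈ 17 cm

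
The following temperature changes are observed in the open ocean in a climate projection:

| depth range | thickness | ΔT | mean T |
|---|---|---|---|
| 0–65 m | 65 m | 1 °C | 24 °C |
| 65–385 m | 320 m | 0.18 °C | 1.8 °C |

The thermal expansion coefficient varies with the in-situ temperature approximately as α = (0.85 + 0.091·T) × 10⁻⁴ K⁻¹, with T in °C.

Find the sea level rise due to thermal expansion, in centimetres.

Layer 1: α = (0.85 + 0.091×24)×10⁻⁴ = 3.034×10⁻⁴ K⁻¹
Layer 2: α = (0.85 + 0.091×1.8)×10⁻⁴ = 1.0138×10⁻⁴ K⁻¹
Layer 1: 65 × 3.034×10⁻⁴ × 1 = 0.019721 m
Layer 2: 320 × 1.0138×10⁻⁴ × 0.18 = 0.005839488 m
Δh = 0.019721 + 0.005839488 = 0.025560488 m

Δh = 2.56 cm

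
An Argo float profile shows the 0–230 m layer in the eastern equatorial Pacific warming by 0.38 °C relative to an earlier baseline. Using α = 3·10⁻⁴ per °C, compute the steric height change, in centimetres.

2.6 cm

Δh = αΔT·H = 3×10⁻⁴ × 0.38 × 230 = 0.02622 m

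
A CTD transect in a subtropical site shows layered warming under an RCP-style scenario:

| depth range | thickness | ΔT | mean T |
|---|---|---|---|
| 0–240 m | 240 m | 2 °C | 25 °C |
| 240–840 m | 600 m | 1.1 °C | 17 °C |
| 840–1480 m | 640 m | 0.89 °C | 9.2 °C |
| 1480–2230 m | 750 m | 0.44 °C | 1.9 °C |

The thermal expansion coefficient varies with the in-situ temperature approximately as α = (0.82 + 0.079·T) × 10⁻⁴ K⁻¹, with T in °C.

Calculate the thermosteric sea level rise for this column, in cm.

Δh ≈ 40 cm

Layer 1: α = (0.82 + 0.079×25)×10⁻⁴ = 2.795×10⁻⁴ K⁻¹
Layer 2: α = (0.82 + 0.079×17)×10⁻⁴ = 2.163×10⁻⁴ K⁻¹
Layer 3: α = (0.82 + 0.079×9.2)×10⁻⁴ = 1.5468×10⁻⁴ K⁻¹
Layer 4: α = (0.82 + 0.079×1.9)×10⁻⁴ = 0.9701×10⁻⁴ K⁻¹
Layer 1: 240 × 2.795×10⁻⁴ × 2 = 0.13416 m
Layer 2: 600 × 1.1 × 2.163×10⁻⁴ = 0.142758 m
840–1480 m: 640 × 0.89 × 1.5468×10⁻⁴ = 0.088105728 m
1480–2230 m: 0.9701×10⁻⁴ × 750 × 0.44 = 0.0320133 m
Δh = 0.13416 + 0.142758 + 0.088105728 + 0.0320133 = 0.397037028 m ≈ 40 cm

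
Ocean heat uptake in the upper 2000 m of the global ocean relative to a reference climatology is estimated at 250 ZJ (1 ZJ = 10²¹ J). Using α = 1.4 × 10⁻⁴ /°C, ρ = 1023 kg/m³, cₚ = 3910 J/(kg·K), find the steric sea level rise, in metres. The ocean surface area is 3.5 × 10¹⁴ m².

0.025 m

Per unit area: Q = 250×10²¹ / (3.5×10¹⁴) ≈ 7.143×10⁸ J/m²
Δh = αQ/(ρcₚ) = 1.4×10⁻⁴ × 7.143×10⁸ / (1023 × 3910) ≈ 0.025001 m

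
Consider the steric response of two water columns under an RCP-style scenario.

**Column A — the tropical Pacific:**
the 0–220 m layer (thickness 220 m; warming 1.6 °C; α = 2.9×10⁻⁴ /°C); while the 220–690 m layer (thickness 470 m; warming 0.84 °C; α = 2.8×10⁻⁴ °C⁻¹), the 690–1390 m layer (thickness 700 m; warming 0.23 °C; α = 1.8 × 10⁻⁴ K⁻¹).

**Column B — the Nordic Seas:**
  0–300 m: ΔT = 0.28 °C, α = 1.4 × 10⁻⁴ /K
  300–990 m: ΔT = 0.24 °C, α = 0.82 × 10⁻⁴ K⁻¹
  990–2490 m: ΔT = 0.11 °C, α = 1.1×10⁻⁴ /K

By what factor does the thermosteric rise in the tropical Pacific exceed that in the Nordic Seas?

A 220 × 2.9×10⁻⁴ × 1.6 = 0.10208 m
A 0.84 × 470 × 2.8×10⁻⁴ = 0.110544 m
A Layer 3: 0.23 × 700 × 1.8×10⁻⁴ = 0.02898 m
A total: 0.241604 m
B Layer 1: 0.28 × 300 × 1.4×10⁻⁴ = 0.01176 m
B 300–990 m: 690 × 0.24 × 0.82×10⁻⁴ = 0.0135792 m
B Layer 3: 1500 × 1.1×10⁻⁴ × 0.11 = 0.01815 m
B total: 0.0434892 m
Ratio: 0.241604 / 0.0434892 ≈ 5.555

a factor of 5.6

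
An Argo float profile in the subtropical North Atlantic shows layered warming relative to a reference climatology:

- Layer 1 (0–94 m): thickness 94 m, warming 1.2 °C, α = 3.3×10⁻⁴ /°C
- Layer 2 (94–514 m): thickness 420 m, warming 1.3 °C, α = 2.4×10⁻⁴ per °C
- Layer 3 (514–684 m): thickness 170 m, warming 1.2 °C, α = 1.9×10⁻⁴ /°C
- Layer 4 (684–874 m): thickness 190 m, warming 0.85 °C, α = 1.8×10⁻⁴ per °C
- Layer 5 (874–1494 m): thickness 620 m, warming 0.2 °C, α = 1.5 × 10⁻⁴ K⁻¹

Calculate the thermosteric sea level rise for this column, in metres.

0.255 m

94 × 3.3×10⁻⁴ × 1.2 = 0.037224 m
94–514 m: 1.3 × 2.4×10⁻⁴ × 420 = 0.13104 m
Layer 3: 1.2 × 1.9×10⁻⁴ × 170 = 0.03876 m
684–874 m: 0.85 × 1.8×10⁻⁴ × 190 = 0.02907 m
Layer 5: 1.5×10⁻⁴ × 620 × 0.2 = 0.01860 m
Δh = 0.037224 + 0.13104 + 0.03876 + 0.02907 + 0.01860 = 0.254694 m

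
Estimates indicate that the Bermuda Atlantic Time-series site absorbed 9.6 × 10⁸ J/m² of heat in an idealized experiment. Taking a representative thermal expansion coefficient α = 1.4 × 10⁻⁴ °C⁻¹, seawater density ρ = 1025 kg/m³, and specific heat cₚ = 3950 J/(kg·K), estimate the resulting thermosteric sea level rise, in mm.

about 33.2 mm

Δh = αQ/(ρcₚ) = 1.4×10⁻⁴ × 9.6×10⁸ / (1025 × 3950) ≈ 0.033195 m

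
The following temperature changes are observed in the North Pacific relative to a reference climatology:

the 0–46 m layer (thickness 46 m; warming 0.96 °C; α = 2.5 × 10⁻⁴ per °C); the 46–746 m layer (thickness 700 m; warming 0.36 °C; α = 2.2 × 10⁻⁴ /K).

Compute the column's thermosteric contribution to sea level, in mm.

Δh = 66.5 mm

46 × 2.5×10⁻⁴ × 0.96 = 0.01104 m
0.36 × 2.2×10⁻⁴ × 700 = 0.05544 m
Δh = 0.01104 + 0.05544 = 0.06648 m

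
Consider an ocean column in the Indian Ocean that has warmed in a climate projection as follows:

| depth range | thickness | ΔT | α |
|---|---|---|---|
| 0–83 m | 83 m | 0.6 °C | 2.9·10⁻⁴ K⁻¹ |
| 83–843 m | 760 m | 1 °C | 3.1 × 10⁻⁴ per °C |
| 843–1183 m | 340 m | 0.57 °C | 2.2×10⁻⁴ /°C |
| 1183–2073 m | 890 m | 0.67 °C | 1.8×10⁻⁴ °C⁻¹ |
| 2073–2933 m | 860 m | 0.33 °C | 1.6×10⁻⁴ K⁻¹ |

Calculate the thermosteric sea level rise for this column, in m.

0–83 m: 83 × 2.9×10⁻⁴ × 0.6 = 0.014442 m
83–843 m: 760 × 1 × 3.1×10⁻⁴ = 0.23560 m
Layer 3: 2.2×10⁻⁴ × 340 × 0.57 = 0.042636 m
Layer 4: 1.8×10⁻⁴ × 0.67 × 890 = 0.107334 m
2073–2933 m: 1.6×10⁻⁴ × 860 × 0.33 = 0.045408 m
Δh = 0.014442 + 0.23560 + 0.042636 + 0.107334 + 0.045408 = 0.44542 m

Δh = 0.445 m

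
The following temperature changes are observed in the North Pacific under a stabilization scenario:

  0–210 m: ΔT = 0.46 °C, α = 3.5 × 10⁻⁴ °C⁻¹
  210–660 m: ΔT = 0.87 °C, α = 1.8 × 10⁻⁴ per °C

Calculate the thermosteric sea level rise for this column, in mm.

100 mm of thermosteric rise

Layer 1: 3.5×10⁻⁴ × 210 × 0.46 = 0.03381 m
210–660 m: 450 × 1.8×10⁻⁴ × 0.87 = 0.07047 m
Δh = 0.03381 + 0.07047 = 0.10428 m ≈ 100 mm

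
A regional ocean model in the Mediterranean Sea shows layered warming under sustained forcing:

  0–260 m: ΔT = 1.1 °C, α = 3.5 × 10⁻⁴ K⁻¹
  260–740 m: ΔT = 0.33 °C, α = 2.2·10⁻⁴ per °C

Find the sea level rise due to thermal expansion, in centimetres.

Δh = 13.5 cm

260 × 1.1 × 3.5×10⁻⁴ = 0.10010 m
Layer 2: 0.33 × 480 × 2.2×10⁻⁴ = 0.034848 m
Δh = 0.10010 + 0.034848 = 0.134948 m ≈ 13.5 cm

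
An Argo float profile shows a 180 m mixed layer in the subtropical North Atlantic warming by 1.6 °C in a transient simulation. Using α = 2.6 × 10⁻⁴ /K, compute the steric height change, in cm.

Δh ≈ 7.5 cm

Δh = αΔT·H = 2.6×10⁻⁴ × 1.6 × 180 = 0.07488 m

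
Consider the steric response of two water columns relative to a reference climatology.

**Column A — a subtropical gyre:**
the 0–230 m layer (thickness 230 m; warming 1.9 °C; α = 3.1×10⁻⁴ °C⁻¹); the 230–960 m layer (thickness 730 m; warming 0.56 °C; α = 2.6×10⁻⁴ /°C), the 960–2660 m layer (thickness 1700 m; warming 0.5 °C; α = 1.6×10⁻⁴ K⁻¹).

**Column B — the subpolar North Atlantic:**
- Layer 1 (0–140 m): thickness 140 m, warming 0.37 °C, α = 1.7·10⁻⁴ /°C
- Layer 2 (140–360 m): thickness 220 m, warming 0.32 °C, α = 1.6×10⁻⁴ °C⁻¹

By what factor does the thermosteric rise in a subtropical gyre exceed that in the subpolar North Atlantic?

19

A 0–230 m: 3.1×10⁻⁴ × 1.9 × 230 = 0.13547 m
A 230–960 m: 2.6×10⁻⁴ × 730 × 0.56 = 0.106288 m
A 960–2660 m: 1700 × 1.6×10⁻⁴ × 0.5 = 0.13600 m
A total: 0.377758 m
B 0–140 m: 1.7×10⁻⁴ × 0.37 × 140 = 0.008806 m
B Layer 2: 0.32 × 220 × 1.6×10⁻⁴ = 0.011264 m
B total: 0.02007 m
Ratio: 0.377758 / 0.02007 ≈ 18.82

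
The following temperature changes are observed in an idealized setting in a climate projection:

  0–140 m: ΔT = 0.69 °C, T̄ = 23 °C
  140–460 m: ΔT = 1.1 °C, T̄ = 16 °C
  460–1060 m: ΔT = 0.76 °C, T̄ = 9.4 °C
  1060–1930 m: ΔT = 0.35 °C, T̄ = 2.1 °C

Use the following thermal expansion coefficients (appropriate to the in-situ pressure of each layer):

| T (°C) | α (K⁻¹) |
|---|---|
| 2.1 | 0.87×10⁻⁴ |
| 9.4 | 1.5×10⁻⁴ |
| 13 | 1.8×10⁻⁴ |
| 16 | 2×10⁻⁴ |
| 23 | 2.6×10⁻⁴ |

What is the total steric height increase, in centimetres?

19.0 cm

Layer 1 at 23 °C → α = 2.6×10⁻⁴ K⁻¹
Layer 2 at 16 °C → α = 2×10⁻⁴ K⁻¹
Layer 3 at 9.4 °C → α = 1.5×10⁻⁴ K⁻¹
Layer 4 at 2.1 °C → α = 0.87×10⁻⁴ K⁻¹
Layer 1: 2.6×10⁻⁴ × 140 × 0.69 = 0.025116 m
Layer 2: 320 × 2×10⁻⁴ × 1.1 = 0.07040 m
460–1060 m: 0.76 × 600 × 1.5×10⁻⁴ = 0.06840 m
1060–1930 m: 0.87×10⁻⁴ × 0.35 × 870 = 0.0264915 m
Δh = 0.025116 + 0.07040 + 0.06840 + 0.0264915 = 0.1904075 m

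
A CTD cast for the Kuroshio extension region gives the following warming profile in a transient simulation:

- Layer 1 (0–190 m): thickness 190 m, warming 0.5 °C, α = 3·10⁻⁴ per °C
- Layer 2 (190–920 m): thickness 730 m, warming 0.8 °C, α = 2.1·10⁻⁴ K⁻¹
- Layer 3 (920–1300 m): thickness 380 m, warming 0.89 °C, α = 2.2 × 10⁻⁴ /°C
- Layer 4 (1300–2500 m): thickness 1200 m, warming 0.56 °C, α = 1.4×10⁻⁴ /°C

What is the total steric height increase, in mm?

0–190 m: 3×10⁻⁴ × 0.5 × 190 = 0.02850 m
730 × 0.8 × 2.1×10⁻⁴ = 0.12264 m
Layer 3: 2.2×10⁻⁴ × 0.89 × 380 = 0.074404 m
Layer 4: 0.56 × 1200 × 1.4×10⁻⁴ = 0.09408 m
Δh = 0.02850 + 0.12264 + 0.074404 + 0.09408 = 0.319624 m

320 mm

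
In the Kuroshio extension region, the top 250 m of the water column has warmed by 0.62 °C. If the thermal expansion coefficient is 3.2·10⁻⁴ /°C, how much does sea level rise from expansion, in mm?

about 49.6 mm

Δh = αΔT·H = 3.2×10⁻⁴ × 0.62 × 250 = 0.04960 m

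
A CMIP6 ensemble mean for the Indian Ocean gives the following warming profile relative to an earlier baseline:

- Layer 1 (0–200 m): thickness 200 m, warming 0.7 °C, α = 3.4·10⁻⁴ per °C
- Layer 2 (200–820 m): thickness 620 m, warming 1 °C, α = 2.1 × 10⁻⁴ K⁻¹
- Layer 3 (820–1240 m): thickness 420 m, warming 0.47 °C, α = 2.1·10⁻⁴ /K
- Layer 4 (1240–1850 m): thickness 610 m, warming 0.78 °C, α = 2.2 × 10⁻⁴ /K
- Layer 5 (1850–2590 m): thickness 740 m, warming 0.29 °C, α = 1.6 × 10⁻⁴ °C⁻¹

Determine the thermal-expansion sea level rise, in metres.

0.7 × 200 × 3.4×10⁻⁴ = 0.04760 m
Layer 2: 2.1×10⁻⁴ × 1 × 620 = 0.13020 m
Layer 3: 0.47 × 420 × 2.1×10⁻⁴ = 0.041454 m
0.78 × 610 × 2.2×10⁻⁴ = 0.104676 m
740 × 0.29 × 1.6×10⁻⁴ = 0.034336 m
Δh = 0.04760 + 0.13020 + 0.041454 + 0.104676 + 0.034336 = 0.358266 m ≈ 0.358 m

0.358 m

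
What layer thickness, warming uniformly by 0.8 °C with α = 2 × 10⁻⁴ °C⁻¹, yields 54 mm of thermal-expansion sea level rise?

H = Δh/(αΔT) = 0.054 / (2×10⁻⁴ × 0.8) = 337.5 m

H ≈ 340 m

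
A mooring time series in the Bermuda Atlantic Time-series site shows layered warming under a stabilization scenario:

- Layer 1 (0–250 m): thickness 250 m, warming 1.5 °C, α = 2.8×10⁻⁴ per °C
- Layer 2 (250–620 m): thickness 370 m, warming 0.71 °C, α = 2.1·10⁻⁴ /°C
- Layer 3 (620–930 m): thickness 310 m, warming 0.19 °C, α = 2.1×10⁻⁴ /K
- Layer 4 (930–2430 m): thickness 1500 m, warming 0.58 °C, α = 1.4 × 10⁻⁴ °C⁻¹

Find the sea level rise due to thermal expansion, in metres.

Layer 1: 250 × 1.5 × 2.8×10⁻⁴ = 0.10500 m
370 × 0.71 × 2.1×10⁻⁴ = 0.055167 m
620–930 m: 2.1×10⁻⁴ × 0.19 × 310 = 0.012369 m
0.58 × 1500 × 1.4×10⁻⁴ = 0.12180 m
Δh = 0.10500 + 0.055167 + 0.012369 + 0.12180 = 0.294336 m

0.294 m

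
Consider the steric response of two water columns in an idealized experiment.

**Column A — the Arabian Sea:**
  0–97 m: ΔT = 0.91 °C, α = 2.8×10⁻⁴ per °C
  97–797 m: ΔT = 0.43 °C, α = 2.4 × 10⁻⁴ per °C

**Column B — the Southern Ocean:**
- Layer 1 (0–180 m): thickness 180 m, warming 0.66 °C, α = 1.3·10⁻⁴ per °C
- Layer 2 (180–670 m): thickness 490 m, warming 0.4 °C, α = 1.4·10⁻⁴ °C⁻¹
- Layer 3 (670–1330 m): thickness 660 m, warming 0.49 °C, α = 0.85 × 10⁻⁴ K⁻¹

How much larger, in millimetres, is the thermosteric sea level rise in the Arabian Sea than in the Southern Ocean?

26.6 mm

A 2.8×10⁻⁴ × 0.91 × 97 = 0.0247156 m
A 97–797 m: 2.4×10⁻⁴ × 700 × 0.43 = 0.07224 m
A total: 0.0969556 m
B Layer 1: 1.3×10⁻⁴ × 180 × 0.66 = 0.015444 m
B 490 × 0.4 × 1.4×10⁻⁴ = 0.02744 m
B 660 × 0.49 × 0.85×10⁻⁴ = 0.027489 m
B total: 0.070373 m
Difference: 0.0969556 − 0.070373 = 0.0265826 m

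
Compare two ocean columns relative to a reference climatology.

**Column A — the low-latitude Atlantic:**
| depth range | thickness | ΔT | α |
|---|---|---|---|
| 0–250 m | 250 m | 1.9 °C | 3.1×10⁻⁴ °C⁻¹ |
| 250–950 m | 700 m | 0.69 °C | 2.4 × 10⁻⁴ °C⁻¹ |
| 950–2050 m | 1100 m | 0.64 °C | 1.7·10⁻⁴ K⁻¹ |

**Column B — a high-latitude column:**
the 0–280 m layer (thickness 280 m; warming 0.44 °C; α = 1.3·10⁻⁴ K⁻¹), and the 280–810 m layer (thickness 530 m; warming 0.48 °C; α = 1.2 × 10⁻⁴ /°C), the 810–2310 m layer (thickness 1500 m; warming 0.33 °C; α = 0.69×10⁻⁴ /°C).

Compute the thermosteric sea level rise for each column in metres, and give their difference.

A 1.9 × 3.1×10⁻⁴ × 250 = 0.14725 m
A 250–950 m: 2.4×10⁻⁴ × 700 × 0.69 = 0.11592 m
A 0.64 × 1.7×10⁻⁴ × 1100 = 0.11968 m
A total: 0.38285 m
B 0–280 m: 280 × 0.44 × 1.3×10⁻⁴ = 0.016016 m
B 1.2×10⁻⁴ × 530 × 0.48 = 0.030528 m
B 810–2310 m: 0.33 × 1500 × 0.69×10⁻⁴ = 0.034155 m
B total: 0.080699 m
Difference: 0.38285 − 0.080699 = 0.302151 m

A: 0.38 m; B: 0.081 m; difference 0.30 m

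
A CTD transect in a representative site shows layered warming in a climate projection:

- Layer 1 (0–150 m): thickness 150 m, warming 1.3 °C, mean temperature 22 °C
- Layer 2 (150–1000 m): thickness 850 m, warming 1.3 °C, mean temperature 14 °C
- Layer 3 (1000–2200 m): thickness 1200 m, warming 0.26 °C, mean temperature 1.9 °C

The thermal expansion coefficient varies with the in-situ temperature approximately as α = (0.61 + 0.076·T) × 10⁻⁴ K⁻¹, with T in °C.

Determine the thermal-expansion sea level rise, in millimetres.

253 mm

Layer 1: α = (0.61 + 0.076×22)×10⁻⁴ = 2.282×10⁻⁴ K⁻¹
Layer 2: α = (0.61 + 0.076×14)×10⁻⁴ = 1.674×10⁻⁴ K⁻¹
Layer 3: α = (0.61 + 0.076×1.9)×10⁻⁴ = 0.7544×10⁻⁴ K⁻¹
150 × 1.3 × 2.282×10⁻⁴ = 0.044499 m
150–1000 m: 1.3 × 1.674×10⁻⁴ × 850 = 0.184977 m
Layer 3: 0.7544×10⁻⁴ × 0.26 × 1200 = 0.02353728 m
Δh = 0.044499 + 0.184977 + 0.02353728 = 0.25301328 m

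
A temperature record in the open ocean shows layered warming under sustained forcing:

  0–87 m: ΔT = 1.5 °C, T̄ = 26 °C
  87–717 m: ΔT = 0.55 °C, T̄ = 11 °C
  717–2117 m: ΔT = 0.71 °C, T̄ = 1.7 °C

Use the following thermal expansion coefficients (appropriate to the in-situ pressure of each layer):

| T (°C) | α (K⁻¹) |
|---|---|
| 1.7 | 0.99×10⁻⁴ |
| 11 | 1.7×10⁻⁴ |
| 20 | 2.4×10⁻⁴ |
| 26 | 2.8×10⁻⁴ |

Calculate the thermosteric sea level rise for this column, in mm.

Δh ≈ 194 mm

Layer 1 at 26 °C → α = 2.8×10⁻⁴ K⁻¹
Layer 2 at 11 °C → α = 1.7×10⁻⁴ K⁻¹
Layer 3 at 1.7 °C → α = 0.99×10⁻⁴ K⁻¹
1.5 × 2.8×10⁻⁴ × 87 = 0.03654 m
Layer 2: 630 × 1.7×10⁻⁴ × 0.55 = 0.058905 m
Layer 3: 0.71 × 0.99×10⁻⁴ × 1400 = 0.098406 m
Δh = 0.03654 + 0.058905 + 0.098406 = 0.193851 m ≈ 194 mm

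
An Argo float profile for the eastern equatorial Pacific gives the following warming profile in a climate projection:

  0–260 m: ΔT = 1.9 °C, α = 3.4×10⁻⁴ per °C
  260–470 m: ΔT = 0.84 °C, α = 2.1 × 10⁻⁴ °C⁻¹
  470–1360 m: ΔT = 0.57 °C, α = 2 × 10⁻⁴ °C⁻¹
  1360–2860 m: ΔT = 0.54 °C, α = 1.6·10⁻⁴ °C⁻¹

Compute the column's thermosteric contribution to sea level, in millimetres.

Δh = 440 mm

Layer 1: 3.4×10⁻⁴ × 1.9 × 260 = 0.16796 m
Layer 2: 0.84 × 210 × 2.1×10⁻⁴ = 0.037044 m
Layer 3: 0.57 × 2×10⁻⁴ × 890 = 0.10146 m
1360–2860 m: 1.6×10⁻⁴ × 0.54 × 1500 = 0.12960 m
Δh = 0.16796 + 0.037044 + 0.10146 + 0.12960 = 0.436064 m ≈ 440 mm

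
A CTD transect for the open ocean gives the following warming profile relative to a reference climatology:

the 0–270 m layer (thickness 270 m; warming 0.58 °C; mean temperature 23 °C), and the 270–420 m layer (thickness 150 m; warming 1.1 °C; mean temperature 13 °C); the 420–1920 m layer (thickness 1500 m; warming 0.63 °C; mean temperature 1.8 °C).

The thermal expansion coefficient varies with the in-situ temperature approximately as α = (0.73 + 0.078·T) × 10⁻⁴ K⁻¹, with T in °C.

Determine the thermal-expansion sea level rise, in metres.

0.15 m

Layer 1: α = (0.73 + 0.078×23)×10⁻⁴ = 2.524×10⁻⁴ K⁻¹
Layer 2: α = (0.73 + 0.078×13)×10⁻⁴ = 1.744×10⁻⁴ K⁻¹
Layer 3: α = (0.73 + 0.078×1.8)×10⁻⁴ = 0.8704×10⁻⁴ K⁻¹
Layer 1: 0.58 × 2.524×10⁻⁴ × 270 = 0.03952584 m
1.744×10⁻⁴ × 1.1 × 150 = 0.028776 m
Layer 3: 0.63 × 1500 × 0.8704×10⁻⁴ = 0.0822528 m
Δh = 0.03952584 + 0.028776 + 0.0822528 = 0.15055464 m ≈ 0.15 m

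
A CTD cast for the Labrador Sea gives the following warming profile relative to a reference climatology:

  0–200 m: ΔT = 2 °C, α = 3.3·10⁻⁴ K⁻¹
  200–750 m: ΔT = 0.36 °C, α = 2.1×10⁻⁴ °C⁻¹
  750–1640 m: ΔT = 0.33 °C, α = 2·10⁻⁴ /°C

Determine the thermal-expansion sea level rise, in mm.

232 mm of thermosteric rise

2 × 200 × 3.3×10⁻⁴ = 0.13200 m
200–750 m: 2.1×10⁻⁴ × 0.36 × 550 = 0.04158 m
0.33 × 2×10⁻⁴ × 890 = 0.05874 m
Δh = 0.13200 + 0.04158 + 0.05874 = 0.23232 m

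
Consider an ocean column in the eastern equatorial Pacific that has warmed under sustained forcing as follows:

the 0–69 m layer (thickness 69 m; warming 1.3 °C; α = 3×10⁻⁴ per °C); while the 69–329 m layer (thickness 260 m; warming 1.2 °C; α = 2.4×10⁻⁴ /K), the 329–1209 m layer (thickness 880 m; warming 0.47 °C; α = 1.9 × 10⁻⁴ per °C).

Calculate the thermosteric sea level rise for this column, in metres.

Layer 1: 3×10⁻⁴ × 1.3 × 69 = 0.02691 m
260 × 1.2 × 2.4×10⁻⁴ = 0.07488 m
329–1209 m: 0.47 × 880 × 1.9×10⁻⁴ = 0.078584 m
Δh = 0.02691 + 0.07488 + 0.078584 = 0.180374 m ≈ 0.18 m

Δh ≈ 0.18 m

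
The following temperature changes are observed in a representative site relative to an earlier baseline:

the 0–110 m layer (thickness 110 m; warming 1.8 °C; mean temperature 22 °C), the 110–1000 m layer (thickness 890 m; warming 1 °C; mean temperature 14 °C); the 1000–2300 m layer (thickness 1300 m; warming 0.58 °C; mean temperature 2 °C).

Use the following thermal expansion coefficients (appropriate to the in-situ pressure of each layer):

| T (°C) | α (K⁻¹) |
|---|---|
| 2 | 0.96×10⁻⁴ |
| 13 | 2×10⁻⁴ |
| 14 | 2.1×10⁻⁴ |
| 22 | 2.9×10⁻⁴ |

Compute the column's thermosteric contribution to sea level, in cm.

Layer 1 at 22 °C → α = 2.9×10⁻⁴ K⁻¹
Layer 2 at 14 °C → α = 2.1×10⁻⁴ K⁻¹
Layer 3 at 2 °C → α = 0.96×10⁻⁴ K⁻¹
2.9×10⁻⁴ × 110 × 1.8 = 0.05742 m
Layer 2: 2.1×10⁻⁴ × 1 × 890 = 0.18690 m
0.58 × 1300 × 0.96×10⁻⁴ = 0.072384 m
Δh = 0.05742 + 0.18690 + 0.072384 = 0.316704 m

Δh = 32 cm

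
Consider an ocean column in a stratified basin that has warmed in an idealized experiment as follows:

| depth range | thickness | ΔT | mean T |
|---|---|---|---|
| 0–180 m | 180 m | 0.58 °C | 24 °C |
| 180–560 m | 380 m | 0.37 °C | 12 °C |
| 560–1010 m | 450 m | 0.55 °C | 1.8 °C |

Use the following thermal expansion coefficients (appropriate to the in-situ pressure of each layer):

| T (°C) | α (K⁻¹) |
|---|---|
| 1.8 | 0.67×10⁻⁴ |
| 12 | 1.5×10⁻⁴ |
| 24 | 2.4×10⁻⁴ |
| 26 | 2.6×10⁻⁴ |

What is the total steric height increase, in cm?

Δh ≈ 6.27 cm

Layer 1 at 24 °C → α = 2.4×10⁻⁴ K⁻¹
Layer 2 at 12 °C → α = 1.5×10⁻⁴ K⁻¹
Layer 3 at 1.8 °C → α = 0.67×10⁻⁴ K⁻¹
Layer 1: 180 × 0.58 × 2.4×10⁻⁴ = 0.025056 m
Layer 2: 0.37 × 1.5×10⁻⁴ × 380 = 0.02109 m
450 × 0.67×10⁻⁴ × 0.55 = 0.0165825 m
Δh = 0.025056 + 0.02109 + 0.0165825 = 0.0627285 m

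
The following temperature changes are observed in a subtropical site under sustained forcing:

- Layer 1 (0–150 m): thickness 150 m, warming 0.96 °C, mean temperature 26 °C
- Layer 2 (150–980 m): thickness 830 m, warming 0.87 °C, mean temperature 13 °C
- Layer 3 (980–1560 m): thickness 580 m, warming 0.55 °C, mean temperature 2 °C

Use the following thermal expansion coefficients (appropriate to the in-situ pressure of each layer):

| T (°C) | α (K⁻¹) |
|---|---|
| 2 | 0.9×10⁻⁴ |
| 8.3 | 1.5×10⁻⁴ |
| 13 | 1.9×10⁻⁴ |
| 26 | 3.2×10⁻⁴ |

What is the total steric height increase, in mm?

Δh = 210 mm

Layer 1 at 26 °C → α = 3.2×10⁻⁴ K⁻¹
Layer 2 at 13 °C → α = 1.9×10⁻⁴ K⁻¹
Layer 3 at 2 °C → α = 0.9×10⁻⁴ K⁻¹
Layer 1: 3.2×10⁻⁴ × 0.96 × 150 = 0.04608 m
0.87 × 1.9×10⁻⁴ × 830 = 0.137199 m
980–1560 m: 0.55 × 0.9×10⁻⁴ × 580 = 0.02871 m
Δh = 0.04608 + 0.137199 + 0.02871 = 0.211989 m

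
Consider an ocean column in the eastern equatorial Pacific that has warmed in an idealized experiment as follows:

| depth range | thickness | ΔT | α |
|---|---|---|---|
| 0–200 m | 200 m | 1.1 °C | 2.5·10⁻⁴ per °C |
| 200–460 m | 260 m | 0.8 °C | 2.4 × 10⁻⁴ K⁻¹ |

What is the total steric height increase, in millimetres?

Δh = 105 mm

200 × 1.1 × 2.5×10⁻⁴ = 0.05500 m
Layer 2: 0.8 × 260 × 2.4×10⁻⁴ = 0.04992 m
Δh = 0.05500 + 0.04992 = 0.10492 m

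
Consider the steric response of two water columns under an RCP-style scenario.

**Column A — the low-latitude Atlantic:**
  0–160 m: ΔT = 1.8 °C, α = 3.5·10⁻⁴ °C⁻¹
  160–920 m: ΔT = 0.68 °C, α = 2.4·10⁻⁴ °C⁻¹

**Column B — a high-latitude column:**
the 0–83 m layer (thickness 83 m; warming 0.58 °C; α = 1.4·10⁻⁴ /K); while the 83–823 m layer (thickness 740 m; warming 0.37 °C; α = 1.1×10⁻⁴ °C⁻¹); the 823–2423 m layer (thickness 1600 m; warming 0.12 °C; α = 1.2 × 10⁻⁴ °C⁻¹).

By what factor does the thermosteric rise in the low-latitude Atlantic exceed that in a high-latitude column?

A 0–160 m: 1.8 × 3.5×10⁻⁴ × 160 = 0.10080 m
A 160–920 m: 0.68 × 2.4×10⁻⁴ × 760 = 0.124032 m
A total: 0.224832 m
B 83 × 1.4×10⁻⁴ × 0.58 = 0.0067396 m
B Layer 2: 740 × 0.37 × 1.1×10⁻⁴ = 0.030118 m
B 1600 × 0.12 × 1.2×10⁻⁴ = 0.02304 m
B total: 0.0598976 m
Ratio: 0.224832 / 0.0598976 ≈ 3.754

3.75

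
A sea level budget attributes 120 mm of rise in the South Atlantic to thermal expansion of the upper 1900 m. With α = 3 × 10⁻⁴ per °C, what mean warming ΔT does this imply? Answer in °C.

ΔT = Δh/(αH) = 0.12 / (3×10⁻⁴ × 1900) ≈ 0.2105 °C

ΔT ≈ 0.21 °C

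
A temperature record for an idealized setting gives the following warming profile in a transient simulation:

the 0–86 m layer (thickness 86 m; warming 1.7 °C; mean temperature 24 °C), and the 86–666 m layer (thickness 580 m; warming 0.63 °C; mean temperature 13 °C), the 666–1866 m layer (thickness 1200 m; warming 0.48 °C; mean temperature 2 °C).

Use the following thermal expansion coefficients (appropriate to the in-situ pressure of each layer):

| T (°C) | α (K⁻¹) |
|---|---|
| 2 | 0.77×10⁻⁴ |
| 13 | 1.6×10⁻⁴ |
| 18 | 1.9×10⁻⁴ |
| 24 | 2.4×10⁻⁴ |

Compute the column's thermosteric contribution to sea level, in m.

Δh = 0.14 m

Layer 1 at 24 °C → α = 2.4×10⁻⁴ K⁻¹
Layer 2 at 13 °C → α = 1.6×10⁻⁴ K⁻¹
Layer 3 at 2 °C → α = 0.77×10⁻⁴ K⁻¹
1.7 × 2.4×10⁻⁴ × 86 = 0.035088 m
86–666 m: 0.63 × 580 × 1.6×10⁻⁴ = 0.058464 m
666–1866 m: 1200 × 0.48 × 0.77×10⁻⁴ = 0.044352 m
Δh = 0.035088 + 0.058464 + 0.044352 = 0.137904 m ≈ 0.14 m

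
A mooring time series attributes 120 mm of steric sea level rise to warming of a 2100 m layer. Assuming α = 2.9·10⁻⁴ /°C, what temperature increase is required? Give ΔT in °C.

about 0.197 °C

ΔT = Δh/(αH) = 0.12 / (2.9×10⁻⁴ × 2100) ≈ 0.1970 °C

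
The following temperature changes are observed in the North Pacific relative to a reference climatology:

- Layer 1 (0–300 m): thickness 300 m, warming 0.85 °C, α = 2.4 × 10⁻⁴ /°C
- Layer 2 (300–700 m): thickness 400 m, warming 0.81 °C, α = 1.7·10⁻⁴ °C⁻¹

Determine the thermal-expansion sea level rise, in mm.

0–300 m: 300 × 0.85 × 2.4×10⁻⁴ = 0.06120 m
400 × 0.81 × 1.7×10⁻⁴ = 0.05508 m
Δh = 0.06120 + 0.05508 = 0.11628 m

about 116 mm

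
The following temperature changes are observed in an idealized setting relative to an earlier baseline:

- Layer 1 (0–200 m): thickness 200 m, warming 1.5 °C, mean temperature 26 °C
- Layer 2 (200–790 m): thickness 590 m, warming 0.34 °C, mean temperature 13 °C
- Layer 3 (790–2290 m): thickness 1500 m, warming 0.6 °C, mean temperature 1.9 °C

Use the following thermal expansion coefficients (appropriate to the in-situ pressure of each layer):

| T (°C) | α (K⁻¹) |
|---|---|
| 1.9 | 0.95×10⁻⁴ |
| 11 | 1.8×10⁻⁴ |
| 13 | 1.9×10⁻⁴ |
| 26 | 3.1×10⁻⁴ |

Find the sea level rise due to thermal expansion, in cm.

Layer 1 at 26 °C → α = 3.1×10⁻⁴ K⁻¹
Layer 2 at 13 °C → α = 1.9×10⁻⁴ K⁻¹
Layer 3 at 1.9 °C → α = 0.95×10⁻⁴ K⁻¹
200 × 1.5 × 3.1×10⁻⁴ = 0.09300 m
Layer 2: 0.34 × 590 × 1.9×10⁻⁴ = 0.038114 m
790–2290 m: 1500 × 0.6 × 0.95×10⁻⁴ = 0.08550 m
Δh = 0.09300 + 0.038114 + 0.08550 = 0.216614 m

Δh = 21.7 cm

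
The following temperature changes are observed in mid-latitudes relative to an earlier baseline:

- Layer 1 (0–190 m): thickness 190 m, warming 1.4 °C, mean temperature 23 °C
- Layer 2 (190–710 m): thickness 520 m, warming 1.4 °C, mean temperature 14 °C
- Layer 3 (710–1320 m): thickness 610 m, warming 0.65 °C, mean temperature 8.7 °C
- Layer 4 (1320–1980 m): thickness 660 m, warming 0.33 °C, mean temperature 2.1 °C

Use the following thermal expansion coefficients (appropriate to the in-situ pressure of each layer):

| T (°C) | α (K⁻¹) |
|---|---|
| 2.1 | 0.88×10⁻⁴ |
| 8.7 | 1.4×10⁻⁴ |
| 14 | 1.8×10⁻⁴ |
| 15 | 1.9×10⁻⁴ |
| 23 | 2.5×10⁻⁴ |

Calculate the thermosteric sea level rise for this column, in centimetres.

Layer 1 at 23 °C → α = 2.5×10⁻⁴ K⁻¹
Layer 2 at 14 °C → α = 1.8×10⁻⁴ K⁻¹
Layer 3 at 8.7 °C → α = 1.4×10⁻⁴ K⁻¹
Layer 4 at 2.1 °C → α = 0.88×10⁻⁴ K⁻¹
0–190 m: 1.4 × 190 × 2.5×10⁻⁴ = 0.06650 m
520 × 1.8×10⁻⁴ × 1.4 = 0.13104 m
1.4×10⁻⁴ × 610 × 0.65 = 0.05551 m
0.88×10⁻⁴ × 0.33 × 660 = 0.0191664 m
Δh = 0.06650 + 0.13104 + 0.05551 + 0.0191664 = 0.2722164 m ≈ 27 cm

27 cm of thermosteric rise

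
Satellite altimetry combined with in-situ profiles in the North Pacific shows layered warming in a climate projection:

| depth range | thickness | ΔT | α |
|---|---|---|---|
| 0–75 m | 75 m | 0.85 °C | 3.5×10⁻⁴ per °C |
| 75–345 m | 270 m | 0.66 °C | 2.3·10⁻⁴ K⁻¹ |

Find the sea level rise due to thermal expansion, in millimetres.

0.85 × 75 × 3.5×10⁻⁴ = 0.0223125 m
270 × 2.3×10⁻⁴ × 0.66 = 0.040986 m
Δh = 0.0223125 + 0.040986 = 0.0632985 m

Δh ≈ 63.3 mm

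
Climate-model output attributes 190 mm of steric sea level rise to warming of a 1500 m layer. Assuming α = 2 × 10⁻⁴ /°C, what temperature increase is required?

about 0.633 K

ΔT = Δh/(αH) = 0.19 / (2×10⁻⁴ × 1500) ≈ 0.6333 K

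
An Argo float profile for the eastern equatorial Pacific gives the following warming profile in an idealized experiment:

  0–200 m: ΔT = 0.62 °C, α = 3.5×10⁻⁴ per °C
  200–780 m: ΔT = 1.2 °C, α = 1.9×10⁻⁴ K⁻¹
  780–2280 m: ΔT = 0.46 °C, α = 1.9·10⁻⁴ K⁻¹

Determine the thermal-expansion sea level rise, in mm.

Δh = 307 mm

3.5×10⁻⁴ × 0.62 × 200 = 0.04340 m
1.9×10⁻⁴ × 1.2 × 580 = 0.13224 m
780–2280 m: 1500 × 1.9×10⁻⁴ × 0.46 = 0.13110 m
Δh = 0.04340 + 0.13224 + 0.13110 = 0.30674 m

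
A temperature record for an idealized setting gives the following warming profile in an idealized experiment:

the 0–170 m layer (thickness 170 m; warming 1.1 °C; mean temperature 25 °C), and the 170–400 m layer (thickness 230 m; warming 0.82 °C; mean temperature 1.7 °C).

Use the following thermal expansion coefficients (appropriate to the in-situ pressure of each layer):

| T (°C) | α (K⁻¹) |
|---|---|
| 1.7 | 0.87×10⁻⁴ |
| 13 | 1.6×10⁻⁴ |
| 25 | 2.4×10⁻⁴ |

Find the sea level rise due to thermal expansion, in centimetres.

Layer 1 at 25 °C → α = 2.4×10⁻⁴ K⁻¹
Layer 2 at 1.7 °C → α = 0.87×10⁻⁴ K⁻¹
Layer 1: 170 × 2.4×10⁻⁴ × 1.1 = 0.04488 m
Layer 2: 0.82 × 230 × 0.87×10⁻⁴ = 0.0164082 m
Δh = 0.04488 + 0.0164082 = 0.0612882 m

6.13 cm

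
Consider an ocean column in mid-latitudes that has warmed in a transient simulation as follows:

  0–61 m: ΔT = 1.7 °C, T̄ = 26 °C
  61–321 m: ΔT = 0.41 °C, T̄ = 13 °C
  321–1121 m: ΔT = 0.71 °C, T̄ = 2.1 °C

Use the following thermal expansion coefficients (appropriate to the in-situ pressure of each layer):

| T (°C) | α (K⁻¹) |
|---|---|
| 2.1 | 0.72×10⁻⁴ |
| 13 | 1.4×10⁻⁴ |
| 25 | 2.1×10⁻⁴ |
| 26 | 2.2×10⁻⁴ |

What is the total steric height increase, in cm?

7.86 cm

Layer 1 at 26 °C → α = 2.2×10⁻⁴ K⁻¹
Layer 2 at 13 °C → α = 1.4×10⁻⁴ K⁻¹
Layer 3 at 2.1 °C → α = 0.72×10⁻⁴ K⁻¹
Layer 1: 2.2×10⁻⁴ × 1.7 × 61 = 0.022814 m
Layer 2: 1.4×10⁻⁴ × 260 × 0.41 = 0.014924 m
Layer 3: 0.72×10⁻⁴ × 0.71 × 800 = 0.040896 m
Δh = 0.022814 + 0.014924 + 0.040896 = 0.078634 m ≈ 7.86 cm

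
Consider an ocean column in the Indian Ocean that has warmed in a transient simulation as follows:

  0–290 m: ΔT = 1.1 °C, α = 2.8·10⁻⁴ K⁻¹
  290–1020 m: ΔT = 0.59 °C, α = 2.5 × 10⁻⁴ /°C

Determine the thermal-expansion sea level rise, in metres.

0–290 m: 290 × 2.8×10⁻⁴ × 1.1 = 0.08932 m
0.59 × 730 × 2.5×10⁻⁴ = 0.107675 m
Δh = 0.08932 + 0.107675 = 0.196995 m

0.197 m of thermosteric rise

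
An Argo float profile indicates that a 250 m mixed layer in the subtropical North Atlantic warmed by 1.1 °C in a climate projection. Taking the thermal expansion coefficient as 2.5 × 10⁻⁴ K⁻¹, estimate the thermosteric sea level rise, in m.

Δh = αΔT·H = 2.5×10⁻⁴ × 1.1 × 250 = 0.06875 m

0.069 m of thermosteric rise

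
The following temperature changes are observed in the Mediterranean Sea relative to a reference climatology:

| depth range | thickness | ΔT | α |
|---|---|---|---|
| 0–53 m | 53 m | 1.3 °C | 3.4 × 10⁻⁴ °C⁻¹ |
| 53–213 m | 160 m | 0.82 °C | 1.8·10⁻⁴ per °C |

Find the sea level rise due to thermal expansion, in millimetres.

Layer 1: 1.3 × 53 × 3.4×10⁻⁴ = 0.023426 m
Layer 2: 0.82 × 160 × 1.8×10⁻⁴ = 0.023616 m
Δh = 0.023426 + 0.023616 = 0.047042 m

Δh ≈ 47 mm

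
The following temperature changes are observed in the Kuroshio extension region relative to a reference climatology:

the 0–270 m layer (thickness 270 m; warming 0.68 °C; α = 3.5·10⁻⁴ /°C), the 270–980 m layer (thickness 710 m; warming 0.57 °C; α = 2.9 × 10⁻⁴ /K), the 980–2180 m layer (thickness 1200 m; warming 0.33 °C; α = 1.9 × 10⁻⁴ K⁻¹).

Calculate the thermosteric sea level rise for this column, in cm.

Δh ≈ 25.7 cm

Layer 1: 270 × 0.68 × 3.5×10⁻⁴ = 0.06426 m
2.9×10⁻⁴ × 0.57 × 710 = 0.117363 m
Layer 3: 0.33 × 1200 × 1.9×10⁻⁴ = 0.07524 m
Δh = 0.06426 + 0.117363 + 0.07524 = 0.256863 m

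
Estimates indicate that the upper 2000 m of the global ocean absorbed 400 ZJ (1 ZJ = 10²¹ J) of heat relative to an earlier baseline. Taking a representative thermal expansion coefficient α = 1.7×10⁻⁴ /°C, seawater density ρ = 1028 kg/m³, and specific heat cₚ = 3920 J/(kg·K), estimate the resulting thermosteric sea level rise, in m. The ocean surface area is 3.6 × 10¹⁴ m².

Per unit area: Q = 400×10²¹ / (3.6×10¹⁴) ≈ 1.111×10⁹ J/m²
Δh = αQ/(ρcₚ) = 1.7×10⁻⁴ × 1.111×10⁹ / (1028 × 3920) ≈ 0.046869 m

about 0.047 m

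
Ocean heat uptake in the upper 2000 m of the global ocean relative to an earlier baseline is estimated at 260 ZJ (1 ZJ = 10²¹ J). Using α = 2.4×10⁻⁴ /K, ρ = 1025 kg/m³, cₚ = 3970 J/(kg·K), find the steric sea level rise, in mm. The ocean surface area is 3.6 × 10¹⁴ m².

Δh = 42.6 mm

Per unit area: Q = 260×10²¹ / (3.6×10¹⁴) ≈ 7.222×10⁸ J/m²
Δh = αQ/(ρcₚ) = 2.4×10⁻⁴ × 7.222×10⁸ / (1025 × 3970) ≈ 0.042595 m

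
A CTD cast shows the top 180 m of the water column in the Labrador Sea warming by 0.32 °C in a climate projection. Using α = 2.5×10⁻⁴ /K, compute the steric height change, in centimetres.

Δh = αΔT·H = 2.5×10⁻⁴ × 0.32 × 180 = 0.01440 m

1.4 cm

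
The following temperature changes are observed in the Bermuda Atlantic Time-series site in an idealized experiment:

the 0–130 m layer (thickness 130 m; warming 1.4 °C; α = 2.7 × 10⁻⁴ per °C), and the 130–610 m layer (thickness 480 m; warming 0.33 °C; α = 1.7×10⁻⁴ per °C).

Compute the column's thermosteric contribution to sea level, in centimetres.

Layer 1: 130 × 2.7×10⁻⁴ × 1.4 = 0.04914 m
Layer 2: 0.33 × 1.7×10⁻⁴ × 480 = 0.026928 m
Δh = 0.04914 + 0.026928 = 0.076068 m

7.61 cm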